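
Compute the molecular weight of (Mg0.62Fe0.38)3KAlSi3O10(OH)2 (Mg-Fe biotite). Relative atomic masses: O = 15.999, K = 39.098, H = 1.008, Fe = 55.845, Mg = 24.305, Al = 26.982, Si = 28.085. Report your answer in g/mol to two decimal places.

Mg: 1.86 × 24.305 = 45.2073
Fe: 1.14 × 55.845 = 63.6633
K: 1 × 39.098 = 39.0980
Al: 1 × 26.982 = 26.9820
Si: 3 × 28.085 = 84.2550
O: 12 × 15.999 = 191.9880
H: 2 × 1.008 = 2.0160
Summing the contributions gives the formula mass.

453.21 g/mol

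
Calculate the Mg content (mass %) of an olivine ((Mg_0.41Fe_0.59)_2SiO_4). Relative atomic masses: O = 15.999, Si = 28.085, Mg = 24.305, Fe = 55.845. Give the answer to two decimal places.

11.20 mass %

Molar mass of (Mg_0.41Fe_0.59)_2SiO_4: 0.82·24.305 + 1.18·55.845 + 1·28.085 + 4·15.999 = 177.908 g/mol.
Mass of Mg per formula unit: 0.82 × 24.305 = 19.930 g.
Weight fraction Mg = 19.930 / 177.908 = 0.1120.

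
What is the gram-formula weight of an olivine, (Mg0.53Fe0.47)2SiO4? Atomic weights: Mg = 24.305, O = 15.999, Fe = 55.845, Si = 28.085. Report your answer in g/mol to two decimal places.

170.34 g/mol

Mg: 1.06 × 24.305 = 25.7633
Fe: 0.94 × 55.845 = 52.4943
Si: 1 × 28.085 = 28.0850
O: 4 × 15.999 = 63.9960
Summing the contributions gives the formula mass.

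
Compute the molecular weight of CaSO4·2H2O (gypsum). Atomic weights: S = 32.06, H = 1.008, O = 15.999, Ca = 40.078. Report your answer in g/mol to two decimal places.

172.16 g/mol

The formula mass is the sum 1·40.078 + 1·32.06 + 6·15.999 + 4·1.008.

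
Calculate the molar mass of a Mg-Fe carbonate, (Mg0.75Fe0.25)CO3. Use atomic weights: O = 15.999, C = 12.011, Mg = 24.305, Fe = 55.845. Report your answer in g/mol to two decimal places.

The formula mass is the sum 0.75(24.305) + 0.25(55.845) + 1(12.011) + 3(15.999).

92.20 g/mol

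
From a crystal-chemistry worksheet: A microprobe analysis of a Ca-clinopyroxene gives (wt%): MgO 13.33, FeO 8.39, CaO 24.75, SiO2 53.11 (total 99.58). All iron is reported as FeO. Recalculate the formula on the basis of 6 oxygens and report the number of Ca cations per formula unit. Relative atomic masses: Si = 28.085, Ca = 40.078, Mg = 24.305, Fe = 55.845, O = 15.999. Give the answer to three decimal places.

0.997 Ca apfu

13.33 wt% MgO ÷ 40.304 g/mol = 0.33074 mol, giving 0.33074 Mg and 0.33074 O.
8.39 wt% FeO ÷ 71.844 g/mol = 0.11678 mol, giving 0.11678 Fe and 0.11678 O.
24.75 wt% CaO ÷ 56.077 g/mol = 0.44136 mol, giving 0.44136 Ca and 0.44136 O.
53.11 wt% SiO2 ÷ 60.083 g/mol = 0.88394 mol, giving 0.88394 Si and 1.76788 O.
Oxygen sums to 2.65676; scaling by 6/2.65676 = 2.25839 puts the formula on 6 O.
Ca: 0.44136 × 2.25839 = 0.997 atoms per formula unit.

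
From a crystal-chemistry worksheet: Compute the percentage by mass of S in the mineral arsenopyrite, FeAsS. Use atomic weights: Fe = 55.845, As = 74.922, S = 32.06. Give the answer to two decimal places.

19.69 weight percent

Molar mass of FeAsS: 1·55.845 + 1·74.922 + 1·32.06 = 162.827 g/mol.
Mass of S per formula unit: 1 × 32.06 = 32.060 g.
Weight fraction S = 32.060 / 162.827 = 0.1969.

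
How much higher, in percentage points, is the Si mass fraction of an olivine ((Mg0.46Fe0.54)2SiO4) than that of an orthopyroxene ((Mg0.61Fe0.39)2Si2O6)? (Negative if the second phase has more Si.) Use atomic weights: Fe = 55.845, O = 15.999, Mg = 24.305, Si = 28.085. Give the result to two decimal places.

Si in (Mg0.46Fe0.54)2SiO4: molar mass 174.754 g/mol; 1×28.085 = 28.085 g → 16.07 wt%.
Si in (Mg0.61Fe0.39)2Si2O6: molar mass 225.375 g/mol; 2×28.085 = 56.170 g → 24.92 wt%.
Difference = 16.07 − 24.92 = -8.85 percentage points.

-8.85 percentage points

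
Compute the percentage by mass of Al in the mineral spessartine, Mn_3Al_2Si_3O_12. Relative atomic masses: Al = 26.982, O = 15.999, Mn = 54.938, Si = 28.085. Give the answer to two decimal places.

Formula mass = 3·54.938 + 2·26.982 + 3·28.085 + 12·15.999 = 495.021 g/mol, of which 53.964 g is Al.
So Al makes up 53.964/495.021 = 0.1090 of the mass, i.e. 10.90%.

10.90 mass %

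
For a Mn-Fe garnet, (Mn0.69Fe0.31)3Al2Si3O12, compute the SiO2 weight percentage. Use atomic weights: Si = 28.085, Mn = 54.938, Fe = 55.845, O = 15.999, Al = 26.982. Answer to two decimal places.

36.35 wt%

Formula mass = 495.865 g/mol.
3 Si → 3.0000 mol SiO2 per formula unit; M(SiO2) = 60.083, so SiO2 mass = 180.249 g.
180.249/495.865 × 100 = 36.35 wt%.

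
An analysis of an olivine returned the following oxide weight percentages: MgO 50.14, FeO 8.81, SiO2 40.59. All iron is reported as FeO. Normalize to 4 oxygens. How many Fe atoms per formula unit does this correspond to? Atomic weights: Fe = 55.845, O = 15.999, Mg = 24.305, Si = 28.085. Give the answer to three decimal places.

0.180 Fe apfu

MgO (M=40.304): mol = 1.24405; Mg = 1.24405, O = 1.24405.
FeO (M=71.844): mol = 0.12263; Fe = 0.12263, O = 0.12263.
SiO2 (M=60.083): mol = 0.67557; Si = 0.67557, O = 1.35114.
ΣO = 2.71782; factor = 4/ΣO = 1.47177.
Fe apfu = 0.12263 × 1.47177 = 0.180.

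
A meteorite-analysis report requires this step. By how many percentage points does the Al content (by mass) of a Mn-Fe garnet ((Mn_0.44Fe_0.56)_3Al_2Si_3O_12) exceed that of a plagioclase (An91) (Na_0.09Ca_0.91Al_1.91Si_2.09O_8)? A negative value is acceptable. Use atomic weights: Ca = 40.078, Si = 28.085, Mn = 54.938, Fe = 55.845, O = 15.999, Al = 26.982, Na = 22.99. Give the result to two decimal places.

-7.75 percentage points

First mineral: 53.964 g Al in 496.545 g formula = 10.87 wt% Al.
Second mineral: 51.536 g Al in 276.765 g formula = 18.62 wt% Al.
10.87% − 18.62% gives a difference of -7.75 percentage points.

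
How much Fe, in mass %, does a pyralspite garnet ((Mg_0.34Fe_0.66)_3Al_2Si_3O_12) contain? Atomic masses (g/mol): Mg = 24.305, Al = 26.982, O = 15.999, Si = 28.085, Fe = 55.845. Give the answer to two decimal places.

23.75 mass %

Molar mass of (Mg_0.34Fe_0.66)_3Al_2Si_3O_12: 1.02×24.305 + 1.98×55.845 + 2×26.982 + 3×28.085 + 12×15.999 = 465.571 g/mol.
Mass of Fe per formula unit: 1.98 × 55.845 = 110.573 g.
Weight fraction Fe = 110.573 / 465.571 = 0.2375.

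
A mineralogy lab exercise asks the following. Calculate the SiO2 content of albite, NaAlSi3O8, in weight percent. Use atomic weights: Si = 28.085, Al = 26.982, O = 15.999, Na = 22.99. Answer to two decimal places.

M(NaAlSi3O8) = 262.219 g/mol; M(SiO2) = 60.083 g/mol.
Moles SiO2 per formula unit = 3 Si ÷ 1 = 3.0000.
SiO2 fraction = (3.0000 × 60.083) / 262.219 = 180.249/262.219 = 0.6874.

68.74 wt%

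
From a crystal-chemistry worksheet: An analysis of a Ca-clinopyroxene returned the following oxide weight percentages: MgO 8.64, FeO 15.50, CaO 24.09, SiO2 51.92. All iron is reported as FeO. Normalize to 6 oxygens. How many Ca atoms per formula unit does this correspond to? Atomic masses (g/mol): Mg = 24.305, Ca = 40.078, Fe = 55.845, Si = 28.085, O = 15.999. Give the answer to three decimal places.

8.64 wt% MgO ÷ 40.304 g/mol = 0.21437 mol, giving 0.21437 Mg and 0.21437 O.
15.50 wt% FeO ÷ 71.844 g/mol = 0.21575 mol, giving 0.21575 Fe and 0.21575 O.
24.09 wt% CaO ÷ 56.077 g/mol = 0.42959 mol, giving 0.42959 Ca and 0.42959 O.
51.92 wt% SiO2 ÷ 60.083 g/mol = 0.86414 mol, giving 0.86414 Si and 1.72828 O.
Oxygen sums to 2.58799; scaling by 6/2.58799 = 2.31840 puts the formula on 6 O.
Ca: 0.42959 × 2.31840 = 0.996 atoms per formula unit.

0.996 Ca apfu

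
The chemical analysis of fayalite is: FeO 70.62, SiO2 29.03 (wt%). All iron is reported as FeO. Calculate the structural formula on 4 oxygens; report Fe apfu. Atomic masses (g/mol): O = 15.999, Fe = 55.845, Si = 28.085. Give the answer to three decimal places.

2.017 Fe apfu

FeO: 70.62/71.844 = 0.98296 mol → 0.98296 mol Fe, 0.98296 mol O.
SiO2: 29.03/60.083 = 0.48316 mol → 0.48316 mol Si, 0.96632 mol O.
Total oxygen = 1.94928 mol. Normalization factor = 4/1.94928 = 2.05204.
Fe per 4 O = 0.98296 × 2.05204 = 2.017.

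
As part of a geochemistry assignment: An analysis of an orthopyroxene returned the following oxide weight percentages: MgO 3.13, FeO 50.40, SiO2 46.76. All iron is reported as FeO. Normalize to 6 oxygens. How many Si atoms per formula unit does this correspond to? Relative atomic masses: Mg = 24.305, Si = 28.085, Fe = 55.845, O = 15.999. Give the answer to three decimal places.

MgO: 3.13/40.304 = 0.07766 mol → 0.07766 mol Mg, 0.07766 mol O.
FeO: 50.40/71.844 = 0.70152 mol → 0.70152 mol Fe, 0.70152 mol O.
SiO2: 46.76/60.083 = 0.77826 mol → 0.77826 mol Si, 1.55652 mol O.
Total oxygen = 2.33570 mol. Normalization factor = 6/2.33570 = 2.56882.
Si per 6 O = 0.77826 × 2.56882 = 1.999.

1.999 Si apfu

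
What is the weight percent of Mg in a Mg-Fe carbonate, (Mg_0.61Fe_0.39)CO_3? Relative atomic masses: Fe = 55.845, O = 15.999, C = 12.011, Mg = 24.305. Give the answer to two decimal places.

15.35 wt%

Molar mass of (Mg_0.61Fe_0.39)CO_3: 0.61*24.305 + 0.39*55.845 + 1*12.011 + 3*15.999 = 96.614 g/mol.
Mass of Mg per formula unit: 0.61 × 24.305 = 14.826 g.
Weight fraction Mg = 14.826 / 96.614 = 0.1535.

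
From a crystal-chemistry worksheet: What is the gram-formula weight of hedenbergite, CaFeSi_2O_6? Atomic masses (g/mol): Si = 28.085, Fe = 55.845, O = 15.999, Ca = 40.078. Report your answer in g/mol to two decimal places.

Ca: 1 × 40.078 = 40.0780
Fe: 1 × 55.845 = 55.8450
Si: 2 × 28.085 = 56.1700
O: 6 × 15.999 = 95.9940
Summing the contributions gives the formula mass.

248.09 g/mol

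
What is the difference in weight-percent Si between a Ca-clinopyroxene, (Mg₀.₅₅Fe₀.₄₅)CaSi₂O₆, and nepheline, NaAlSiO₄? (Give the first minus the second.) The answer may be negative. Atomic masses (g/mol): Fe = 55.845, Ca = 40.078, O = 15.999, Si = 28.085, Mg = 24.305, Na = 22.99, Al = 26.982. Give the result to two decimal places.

4.57 percentage points

First mineral: 56.170 g Si in 230.740 g formula = 24.34 wt% Si.
Second mineral: 28.085 g Si in 142.053 g formula = 19.77 wt% Si.
24.34% − 19.77% gives a difference of 4.57 percentage points.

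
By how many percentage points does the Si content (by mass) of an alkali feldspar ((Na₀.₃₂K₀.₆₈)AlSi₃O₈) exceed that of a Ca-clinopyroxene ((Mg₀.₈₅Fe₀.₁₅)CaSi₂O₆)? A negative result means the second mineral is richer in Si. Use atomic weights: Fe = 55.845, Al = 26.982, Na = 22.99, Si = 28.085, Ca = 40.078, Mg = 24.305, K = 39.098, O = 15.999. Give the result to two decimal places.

5.46 percentage points

Si in (Na₀.₃₂K₀.₆₈)AlSi₃O₈: molar mass 273.172 g/mol; 3×28.085 = 84.255 g → 30.84 wt%.
Si in (Mg₀.₈₅Fe₀.₁₅)CaSi₂O₆: molar mass 221.278 g/mol; 2×28.085 = 56.170 g → 25.38 wt%.
Difference = 30.84 − 25.38 = 5.46 percentage points.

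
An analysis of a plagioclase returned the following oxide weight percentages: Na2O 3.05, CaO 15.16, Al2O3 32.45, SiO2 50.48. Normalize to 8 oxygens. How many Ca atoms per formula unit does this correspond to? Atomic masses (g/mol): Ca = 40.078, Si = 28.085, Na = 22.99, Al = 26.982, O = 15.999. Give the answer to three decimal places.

0.732 Ca apfu

Na2O (M=61.979): mol = 0.04921; Na = 0.09842, O = 0.04921.
CaO (M=56.077): mol = 0.27034; Ca = 0.27034, O = 0.27034.
Al2O3 (M=101.961): mol = 0.31826; Al = 0.63652, O = 0.95478.
SiO2 (M=60.083): mol = 0.84017; Si = 0.84017, O = 1.68034.
ΣO = 2.95467; factor = 8/ΣO = 2.70758.
Ca apfu = 0.27034 × 2.70758 = 0.732.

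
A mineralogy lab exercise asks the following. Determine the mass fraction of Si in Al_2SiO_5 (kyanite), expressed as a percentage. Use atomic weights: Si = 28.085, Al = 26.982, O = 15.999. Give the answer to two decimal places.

Formula mass = 2×26.982 + 1×28.085 + 5×15.999 = 162.044 g/mol, of which 28.085 g is Si.
So Si makes up 28.085/162.044 = 0.1733 of the mass, i.e. 17.33%.

17.33 mass %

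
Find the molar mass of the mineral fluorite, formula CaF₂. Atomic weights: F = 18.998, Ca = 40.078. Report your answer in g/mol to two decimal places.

78.07 g/mol

The formula mass is the sum 1×40.078 + 2×18.998.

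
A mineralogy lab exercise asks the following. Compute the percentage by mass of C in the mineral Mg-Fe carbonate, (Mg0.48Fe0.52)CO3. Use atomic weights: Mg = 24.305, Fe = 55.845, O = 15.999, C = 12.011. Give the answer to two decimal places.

11.93 wt%

M((Mg0.48Fe0.52)CO3) = 100.714 g/mol.
C contributes 1 × 12.011 = 12.011 g per mole.
12.011/100.714 = 0.1193 → 11.93%.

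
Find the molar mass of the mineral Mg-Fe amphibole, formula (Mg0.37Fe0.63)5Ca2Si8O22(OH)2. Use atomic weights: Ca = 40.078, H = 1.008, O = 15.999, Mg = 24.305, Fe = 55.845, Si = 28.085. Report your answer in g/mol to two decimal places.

The formula mass is the sum 1.85·24.305 + 3.15·55.845 + 2·40.078 + 8·28.085 + 24·15.999 + 2·1.008.

911.70 g/mol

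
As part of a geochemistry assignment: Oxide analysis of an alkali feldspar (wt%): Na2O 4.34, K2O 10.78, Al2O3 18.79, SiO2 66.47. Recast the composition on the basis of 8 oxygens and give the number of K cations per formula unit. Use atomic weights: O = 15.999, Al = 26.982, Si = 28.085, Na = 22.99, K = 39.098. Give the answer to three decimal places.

0.621 K apfu

4.34 wt% Na2O ÷ 61.979 g/mol = 0.07002 mol, giving 0.14004 Na and 0.07002 O.
10.78 wt% K2O ÷ 94.195 g/mol = 0.11444 mol, giving 0.22888 K and 0.11444 O.
18.79 wt% Al2O3 ÷ 101.961 g/mol = 0.18429 mol, giving 0.36858 Al and 0.55287 O.
66.47 wt% SiO2 ÷ 60.083 g/mol = 1.10630 mol, giving 1.10630 Si and 2.21260 O.
Oxygen sums to 2.94993; scaling by 8/2.94993 = 2.71193 puts the formula on 8 O.
K: 0.22888 × 2.71193 = 0.621 atoms per formula unit.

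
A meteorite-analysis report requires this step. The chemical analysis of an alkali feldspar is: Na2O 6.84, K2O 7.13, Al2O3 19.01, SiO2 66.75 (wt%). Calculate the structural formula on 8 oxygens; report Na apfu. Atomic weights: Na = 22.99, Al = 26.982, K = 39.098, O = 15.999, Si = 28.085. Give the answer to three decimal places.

0.595 Na apfu

Na2O: 6.84/61.979 = 0.11036 mol → 0.22072 mol Na, 0.11036 mol O.
K2O: 7.13/94.195 = 0.07569 mol → 0.15138 mol K, 0.07569 mol O.
Al2O3: 19.01/101.961 = 0.18644 mol → 0.37288 mol Al, 0.55932 mol O.
SiO2: 66.75/60.083 = 1.11096 mol → 1.11096 mol Si, 2.22192 mol O.
Total oxygen = 2.96729 mol. Normalization factor = 8/2.96729 = 2.69606.
Na per 8 O = 0.22072 × 2.69606 = 0.595.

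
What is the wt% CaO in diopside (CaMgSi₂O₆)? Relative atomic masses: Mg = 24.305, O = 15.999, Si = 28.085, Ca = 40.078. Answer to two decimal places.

Formula mass = 216.547 g/mol.
1 Ca → 1.0000 mol CaO per formula unit; M(CaO) = 56.077, so CaO mass = 56.077 g.
56.077/216.547 × 100 = 25.90 wt%.

25.90 wt%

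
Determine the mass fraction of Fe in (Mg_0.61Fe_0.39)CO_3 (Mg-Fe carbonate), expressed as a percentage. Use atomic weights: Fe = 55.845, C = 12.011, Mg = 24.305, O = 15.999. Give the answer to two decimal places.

22.54 weight percent

Molar mass of (Mg_0.61Fe_0.39)CO_3: 0.61×24.305 + 0.39×55.845 + 1×12.011 + 3×15.999 = 96.614 g/mol.
Mass of Fe per formula unit: 0.39 × 55.845 = 21.780 g.
Weight fraction Fe = 21.780 / 96.614 = 0.2254.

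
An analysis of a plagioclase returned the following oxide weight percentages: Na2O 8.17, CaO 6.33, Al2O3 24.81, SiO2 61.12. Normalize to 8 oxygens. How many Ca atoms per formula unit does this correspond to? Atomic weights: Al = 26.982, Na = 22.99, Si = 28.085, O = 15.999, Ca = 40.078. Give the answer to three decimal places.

Na2O (M=61.979): mol = 0.13182; Na = 0.26364, O = 0.13182.
CaO (M=56.077): mol = 0.11288; Ca = 0.11288, O = 0.11288.
Al2O3 (M=101.961): mol = 0.24333; Al = 0.48666, O = 0.72999.
SiO2 (M=60.083): mol = 1.01726; Si = 1.01726, O = 2.03452.
ΣO = 3.00921; factor = 8/ΣO = 2.65851.
Ca apfu = 0.11288 × 2.65851 = 0.300.

0.300 Ca apfu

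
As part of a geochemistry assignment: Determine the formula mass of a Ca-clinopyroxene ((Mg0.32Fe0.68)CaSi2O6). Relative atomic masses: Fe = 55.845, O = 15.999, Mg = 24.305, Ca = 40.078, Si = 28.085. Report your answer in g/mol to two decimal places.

237.99 g/mol

The formula mass is the sum 0.32×24.305 + 0.68×55.845 + 1×40.078 + 2×28.085 + 6×15.999.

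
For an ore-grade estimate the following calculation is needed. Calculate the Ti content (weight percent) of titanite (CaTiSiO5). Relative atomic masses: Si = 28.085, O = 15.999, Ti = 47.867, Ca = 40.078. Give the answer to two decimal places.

Molar mass of CaTiSiO5: 1·40.078 + 1·47.867 + 1·28.085 + 5·15.999 = 196.025 g/mol.
Mass of Ti per formula unit: 1 × 47.867 = 47.867 g.
Weight fraction Ti = 47.867 / 196.025 = 0.2442.

24.42 weight percent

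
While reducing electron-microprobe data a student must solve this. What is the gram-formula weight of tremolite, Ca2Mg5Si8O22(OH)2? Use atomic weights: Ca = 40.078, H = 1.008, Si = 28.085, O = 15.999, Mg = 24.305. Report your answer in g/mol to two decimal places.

812.35 g/mol

Ca: 2 × 40.078 = 80.1560
Mg: 5 × 24.305 = 121.5250
Si: 8 × 28.085 = 224.6800
O: 24 × 15.999 = 383.9760
H: 2 × 1.008 = 2.0160
Summing the contributions gives the formula mass.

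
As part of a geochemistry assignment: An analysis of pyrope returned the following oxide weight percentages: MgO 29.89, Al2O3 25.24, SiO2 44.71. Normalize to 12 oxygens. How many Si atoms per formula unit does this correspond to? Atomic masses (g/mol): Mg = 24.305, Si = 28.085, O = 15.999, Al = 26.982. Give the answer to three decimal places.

3.004 Si apfu

MgO: 29.89/40.304 = 0.74161 mol → 0.74161 mol Mg, 0.74161 mol O.
Al2O3: 25.24/101.961 = 0.24755 mol → 0.49510 mol Al, 0.74265 mol O.
SiO2: 44.71/60.083 = 0.74414 mol → 0.74414 mol Si, 1.48828 mol O.
Total oxygen = 2.97254 mol. Normalization factor = 12/2.97254 = 4.03695.
Si per 12 O = 0.74414 × 4.03695 = 3.004.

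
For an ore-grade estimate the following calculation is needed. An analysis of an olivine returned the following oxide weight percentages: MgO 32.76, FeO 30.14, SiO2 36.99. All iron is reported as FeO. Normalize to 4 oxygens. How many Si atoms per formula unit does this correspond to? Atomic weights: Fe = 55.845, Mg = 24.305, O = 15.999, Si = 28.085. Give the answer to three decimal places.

MgO: 32.76/40.304 = 0.81282 mol → 0.81282 mol Mg, 0.81282 mol O.
FeO: 30.14/71.844 = 0.41952 mol → 0.41952 mol Fe, 0.41952 mol O.
SiO2: 36.99/60.083 = 0.61565 mol → 0.61565 mol Si, 1.23130 mol O.
Total oxygen = 2.46364 mol. Normalization factor = 4/2.46364 = 1.62361.
Si per 4 O = 0.61565 × 1.62361 = 1.000.

1.000 Si apfu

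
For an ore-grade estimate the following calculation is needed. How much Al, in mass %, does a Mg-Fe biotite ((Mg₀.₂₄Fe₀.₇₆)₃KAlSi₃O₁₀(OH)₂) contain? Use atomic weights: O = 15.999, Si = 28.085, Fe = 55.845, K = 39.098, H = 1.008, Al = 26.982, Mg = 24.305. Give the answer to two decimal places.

Formula mass = 0.72·24.305 + 2.28·55.845 + 1·39.098 + 1·26.982 + 3·28.085 + 12·15.999 + 2·1.008 = 489.165 g/mol, of which 26.982 g is Al.
So Al makes up 26.982/489.165 = 0.0552 of the mass, i.e. 5.52%.

5.52 mass %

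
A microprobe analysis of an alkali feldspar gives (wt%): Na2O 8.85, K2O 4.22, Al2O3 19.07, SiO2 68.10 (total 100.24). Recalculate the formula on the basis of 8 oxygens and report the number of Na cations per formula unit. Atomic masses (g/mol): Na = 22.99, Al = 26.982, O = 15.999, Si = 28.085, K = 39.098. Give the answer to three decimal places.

0.758 Na apfu

8.85 wt% Na2O ÷ 61.979 g/mol = 0.14279 mol, giving 0.28558 Na and 0.14279 O.
4.22 wt% K2O ÷ 94.195 g/mol = 0.04480 mol, giving 0.08960 K and 0.04480 O.
19.07 wt% Al2O3 ÷ 101.961 g/mol = 0.18703 mol, giving 0.37406 Al and 0.56109 O.
68.10 wt% SiO2 ÷ 60.083 g/mol = 1.13343 mol, giving 1.13343 Si and 2.26686 O.
Oxygen sums to 3.01554; scaling by 8/3.01554 = 2.65292 puts the formula on 8 O.
Na: 0.28558 × 2.65292 = 0.758 atoms per formula unit.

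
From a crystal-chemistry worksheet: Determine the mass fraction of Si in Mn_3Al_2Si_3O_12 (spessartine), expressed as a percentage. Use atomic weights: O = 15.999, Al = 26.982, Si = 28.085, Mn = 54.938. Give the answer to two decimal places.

M(Mn_3Al_2Si_3O_12) = 495.021 g/mol.
Si contributes 3 × 28.085 = 84.255 g per mole.
84.255/495.021 = 0.1702 → 17.02%.

17.02 weight percent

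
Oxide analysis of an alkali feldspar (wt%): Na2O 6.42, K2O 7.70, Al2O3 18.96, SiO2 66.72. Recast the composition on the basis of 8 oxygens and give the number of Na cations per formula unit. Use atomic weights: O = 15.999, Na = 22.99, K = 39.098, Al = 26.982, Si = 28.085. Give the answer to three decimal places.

Na2O: 6.42/61.979 = 0.10358 mol → 0.20716 mol Na, 0.10358 mol O.
K2O: 7.70/94.195 = 0.08175 mol → 0.16350 mol K, 0.08175 mol O.
Al2O3: 18.96/101.961 = 0.18595 mol → 0.37190 mol Al, 0.55785 mol O.
SiO2: 66.72/60.083 = 1.11046 mol → 1.11046 mol Si, 2.22092 mol O.
Total oxygen = 2.96410 mol. Normalization factor = 8/2.96410 = 2.69896.
Na per 8 O = 0.20716 × 2.69896 = 0.559.

0.559 Na apfu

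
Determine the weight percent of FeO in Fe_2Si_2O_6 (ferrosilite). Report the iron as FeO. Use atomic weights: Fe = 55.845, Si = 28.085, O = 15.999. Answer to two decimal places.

54.46 wt%

M(Fe_2Si_2O_6) = 263.854 g/mol; M(FeO) = 71.844 g/mol.
Moles FeO per formula unit = 2 Fe ÷ 1 = 2.0000.
FeO fraction = (2.0000 × 71.844) / 263.854 = 143.688/263.854 = 0.5446.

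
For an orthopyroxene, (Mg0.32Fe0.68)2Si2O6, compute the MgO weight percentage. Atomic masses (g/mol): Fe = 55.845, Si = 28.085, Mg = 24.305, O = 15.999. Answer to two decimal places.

Molar mass of (Mg0.32Fe0.68)2Si2O6 = 0.64×24.305 + 1.36×55.845 + 2×28.085 + 6×15.999 = 243.668 g/mol.
Each formula unit contains 0.64 Mg, equivalent to 0.64/1 = 0.6400 mol MgO.
M(MgO) = 1×24.305 + 1×15.999 = 40.304 g/mol.
Mass of MgO per formula unit = 0.6400 × 40.304 = 25.795 g.
MgO wt% = 25.795 / 243.668 × 100 = 10.59%.

10.59 wt%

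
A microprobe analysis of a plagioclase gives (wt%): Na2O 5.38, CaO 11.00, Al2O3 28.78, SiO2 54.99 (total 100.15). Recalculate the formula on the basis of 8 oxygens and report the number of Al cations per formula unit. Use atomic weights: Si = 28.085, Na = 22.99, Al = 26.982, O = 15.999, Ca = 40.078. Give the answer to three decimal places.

5.38 wt% Na2O ÷ 61.979 g/mol = 0.08680 mol, giving 0.17360 Na and 0.08680 O.
11.00 wt% CaO ÷ 56.077 g/mol = 0.19616 mol, giving 0.19616 Ca and 0.19616 O.
28.78 wt% Al2O3 ÷ 101.961 g/mol = 0.28226 mol, giving 0.56452 Al and 0.84678 O.
54.99 wt% SiO2 ÷ 60.083 g/mol = 0.91523 mol, giving 0.91523 Si and 1.83046 O.
Oxygen sums to 2.96020; scaling by 8/2.96020 = 2.70252 puts the formula on 8 O.
Al: 0.56452 × 2.70252 = 1.526 atoms per formula unit.

1.526 Al apfu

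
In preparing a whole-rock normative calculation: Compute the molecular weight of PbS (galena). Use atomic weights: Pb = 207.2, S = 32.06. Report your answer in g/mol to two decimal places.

Pb: 1 × 207.2 = 207.2000
S: 1 × 32.06 = 32.0600
Summing the contributions gives the formula mass.

239.26 g/mol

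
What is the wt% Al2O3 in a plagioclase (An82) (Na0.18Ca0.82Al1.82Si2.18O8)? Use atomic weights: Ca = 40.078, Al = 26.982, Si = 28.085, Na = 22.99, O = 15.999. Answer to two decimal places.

33.70 wt%

Molar mass of Na0.18Ca0.82Al1.82Si2.18O8 = 0.18*22.99 + 0.82*40.078 + 1.82*26.982 + 2.18*28.085 + 8*15.999 = 275.327 g/mol.
Each formula unit contains 1.82 Al, equivalent to 1.82/2 = 0.9100 mol Al2O3.
M(Al2O3) = 2×26.982 + 3×15.999 = 101.961 g/mol.
Mass of Al2O3 per formula unit = 0.9100 × 101.961 = 92.785 g.
Al2O3 wt% = 92.785 / 275.327 × 100 = 33.70%.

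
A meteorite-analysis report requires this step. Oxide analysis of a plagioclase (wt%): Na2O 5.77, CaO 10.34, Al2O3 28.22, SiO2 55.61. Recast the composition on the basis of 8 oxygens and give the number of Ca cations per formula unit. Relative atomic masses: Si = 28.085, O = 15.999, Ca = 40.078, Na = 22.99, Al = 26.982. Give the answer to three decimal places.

0.499 Ca apfu

Na2O: 5.77/61.979 = 0.09310 mol → 0.18620 mol Na, 0.09310 mol O.
CaO: 10.34/56.077 = 0.18439 mol → 0.18439 mol Ca, 0.18439 mol O.
Al2O3: 28.22/101.961 = 0.27677 mol → 0.55354 mol Al, 0.83031 mol O.
SiO2: 55.61/60.083 = 0.92555 mol → 0.92555 mol Si, 1.85110 mol O.
Total oxygen = 2.95890 mol. Normalization factor = 8/2.95890 = 2.70371.
Ca per 8 O = 0.18439 × 2.70371 = 0.499.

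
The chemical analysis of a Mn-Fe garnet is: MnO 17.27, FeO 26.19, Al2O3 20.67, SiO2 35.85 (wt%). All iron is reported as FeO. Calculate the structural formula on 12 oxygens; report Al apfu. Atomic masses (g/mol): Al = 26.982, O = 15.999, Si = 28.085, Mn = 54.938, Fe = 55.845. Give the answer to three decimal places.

2.019 Al apfu

MnO: 17.27/70.937 = 0.24346 mol → 0.24346 mol Mn, 0.24346 mol O.
FeO: 26.19/71.844 = 0.36454 mol → 0.36454 mol Fe, 0.36454 mol O.
Al2O3: 20.67/101.961 = 0.20272 mol → 0.40544 mol Al, 0.60816 mol O.
SiO2: 35.85/60.083 = 0.59667 mol → 0.59667 mol Si, 1.19334 mol O.
Total oxygen = 2.40950 mol. Normalization factor = 12/2.40950 = 4.98029.
Al per 12 O = 0.40544 × 4.98029 = 2.019.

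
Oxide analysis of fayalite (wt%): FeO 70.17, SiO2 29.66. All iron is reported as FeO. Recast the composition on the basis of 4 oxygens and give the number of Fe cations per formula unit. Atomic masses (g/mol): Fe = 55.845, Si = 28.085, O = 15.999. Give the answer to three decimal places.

1.989 Fe apfu

FeO (M=71.844): mol = 0.97670; Fe = 0.97670, O = 0.97670.
SiO2 (M=60.083): mol = 0.49365; Si = 0.49365, O = 0.98730.
ΣO = 1.96400; factor = 4/ΣO = 2.03666.
Fe apfu = 0.97670 × 2.03666 = 1.989.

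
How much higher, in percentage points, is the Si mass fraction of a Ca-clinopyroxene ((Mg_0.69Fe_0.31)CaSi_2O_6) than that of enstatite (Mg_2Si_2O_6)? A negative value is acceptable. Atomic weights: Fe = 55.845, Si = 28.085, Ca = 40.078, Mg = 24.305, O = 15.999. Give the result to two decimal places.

First mineral: 56.170 g Si in 226.324 g formula = 24.82 wt% Si.
Second mineral: 56.170 g Si in 200.774 g formula = 27.98 wt% Si.
24.82% − 27.98% gives a difference of -3.16 percentage points.

-3.16 percentage points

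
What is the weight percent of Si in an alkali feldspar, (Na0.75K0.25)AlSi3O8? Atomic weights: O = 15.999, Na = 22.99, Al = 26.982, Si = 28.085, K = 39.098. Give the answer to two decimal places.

31.65 wt%

Formula mass = 0.75·22.99 + 0.25·39.098 + 1·26.982 + 3·28.085 + 8·15.999 = 266.246 g/mol, of which 84.255 g is Si.
So Si makes up 84.255/266.246 = 0.3165 of the mass, i.e. 31.65%.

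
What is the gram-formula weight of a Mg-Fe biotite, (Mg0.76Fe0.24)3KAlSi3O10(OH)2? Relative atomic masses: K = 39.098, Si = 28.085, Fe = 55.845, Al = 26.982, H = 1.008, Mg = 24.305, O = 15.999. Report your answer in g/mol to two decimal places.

439.96 g/mol

The formula mass is the sum 2.28(24.305) + 0.72(55.845) + 1(39.098) + 1(26.982) + 3(28.085) + 12(15.999) + 2(1.008).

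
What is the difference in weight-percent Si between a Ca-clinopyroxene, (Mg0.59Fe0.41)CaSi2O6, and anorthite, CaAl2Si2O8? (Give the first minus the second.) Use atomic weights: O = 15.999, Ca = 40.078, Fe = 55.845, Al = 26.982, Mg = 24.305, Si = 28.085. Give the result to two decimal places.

First mineral: 56.170 g Si in 229.478 g formula = 24.48 wt% Si.
Second mineral: 56.170 g Si in 278.204 g formula = 20.19 wt% Si.
24.48% − 20.19% gives a difference of 4.29 percentage points.

4.29 percentage points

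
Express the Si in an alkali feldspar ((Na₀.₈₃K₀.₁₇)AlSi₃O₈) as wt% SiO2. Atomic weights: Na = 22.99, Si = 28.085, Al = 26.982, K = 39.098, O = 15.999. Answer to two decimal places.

Molar mass of (Na₀.₈₃K₀.₁₇)AlSi₃O₈ = 0.83·22.99 + 0.17·39.098 + 1·26.982 + 3·28.085 + 8·15.999 = 264.957 g/mol.
Each formula unit contains 3 Si, equivalent to 3/1 = 3.0000 mol SiO2.
M(SiO2) = 1×28.085 + 2×15.999 = 60.083 g/mol.
Mass of SiO2 per formula unit = 3.0000 × 60.083 = 180.249 g.
SiO2 wt% = 180.249 / 264.957 × 100 = 68.03%.

68.03 wt%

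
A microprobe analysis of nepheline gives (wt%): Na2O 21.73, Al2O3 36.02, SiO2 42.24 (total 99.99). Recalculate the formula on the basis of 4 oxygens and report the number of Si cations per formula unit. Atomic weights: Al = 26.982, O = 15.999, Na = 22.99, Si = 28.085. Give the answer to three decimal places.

21.73 wt% Na2O ÷ 61.979 g/mol = 0.35060 mol, giving 0.70120 Na and 0.35060 O.
36.02 wt% Al2O3 ÷ 101.961 g/mol = 0.35327 mol, giving 0.70654 Al and 1.05981 O.
42.24 wt% SiO2 ÷ 60.083 g/mol = 0.70303 mol, giving 0.70303 Si and 1.40606 O.
Oxygen sums to 2.81647; scaling by 4/2.81647 = 1.42022 puts the formula on 4 O.
Si: 0.70303 × 1.42022 = 0.998 atoms per formula unit.

0.998 Si apfu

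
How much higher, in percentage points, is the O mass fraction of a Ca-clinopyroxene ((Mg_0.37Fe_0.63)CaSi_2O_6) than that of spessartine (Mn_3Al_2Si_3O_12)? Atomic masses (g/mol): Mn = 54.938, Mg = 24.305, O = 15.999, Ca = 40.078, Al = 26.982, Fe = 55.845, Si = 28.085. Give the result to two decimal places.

M((Mg_0.37Fe_0.63)CaSi_2O_6) = 236.417 g/mol, so wt% O = 95.994/236.417 × 100 = 40.60%.
M(Mn_3Al_2Si_3O_12) = 495.021 g/mol, so wt% O = 191.988/495.021 × 100 = 38.78%.
40.60 − 38.78 = 1.82 pp.

1.82 percentage points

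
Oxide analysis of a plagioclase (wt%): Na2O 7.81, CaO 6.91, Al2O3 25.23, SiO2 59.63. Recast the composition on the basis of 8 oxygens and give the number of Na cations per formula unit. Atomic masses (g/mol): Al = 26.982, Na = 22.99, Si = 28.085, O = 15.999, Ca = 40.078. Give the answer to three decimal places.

7.81 wt% Na2O ÷ 61.979 g/mol = 0.12601 mol, giving 0.25202 Na and 0.12601 O.
6.91 wt% CaO ÷ 56.077 g/mol = 0.12322 mol, giving 0.12322 Ca and 0.12322 O.
25.23 wt% Al2O3 ÷ 101.961 g/mol = 0.24745 mol, giving 0.49490 Al and 0.74235 O.
59.63 wt% SiO2 ÷ 60.083 g/mol = 0.99246 mol, giving 0.99246 Si and 1.98492 O.
Oxygen sums to 2.97650; scaling by 8/2.97650 = 2.68772 puts the formula on 8 O.
Na: 0.25202 × 2.68772 = 0.677 atoms per formula unit.

0.677 Na apfu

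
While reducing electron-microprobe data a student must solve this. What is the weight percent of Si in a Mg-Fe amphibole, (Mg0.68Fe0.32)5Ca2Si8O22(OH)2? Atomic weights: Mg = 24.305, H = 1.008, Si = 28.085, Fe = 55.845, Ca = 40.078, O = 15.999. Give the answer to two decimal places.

Molar mass of (Mg0.68Fe0.32)5Ca2Si8O22(OH)2: 3.40*24.305 + 1.60*55.845 + 2*40.078 + 8*28.085 + 24*15.999 + 2*1.008 = 862.817 g/mol.
Mass of Si per formula unit: 8 × 28.085 = 224.680 g.
Weight fraction Si = 224.680 / 862.817 = 0.2604.

26.04 weight percent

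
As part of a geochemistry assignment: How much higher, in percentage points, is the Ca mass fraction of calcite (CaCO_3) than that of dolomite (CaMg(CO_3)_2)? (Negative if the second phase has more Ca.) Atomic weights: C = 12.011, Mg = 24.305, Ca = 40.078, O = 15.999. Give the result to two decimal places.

18.31 percentage points

M(CaCO_3) = 100.086 g/mol, so wt% Ca = 40.078/100.086 × 100 = 40.04%.
M(CaMg(CO_3)_2) = 184.399 g/mol, so wt% Ca = 40.078/184.399 × 100 = 21.73%.
40.04 − 21.73 = 18.31 pp.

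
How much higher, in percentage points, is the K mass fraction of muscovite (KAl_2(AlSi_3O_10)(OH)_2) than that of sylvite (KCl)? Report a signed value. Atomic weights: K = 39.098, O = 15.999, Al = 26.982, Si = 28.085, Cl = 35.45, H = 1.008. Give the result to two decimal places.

-42.63 percentage points

M(KAl_2(AlSi_3O_10)(OH)_2) = 398.303 g/mol, so wt% K = 39.098/398.303 × 100 = 9.82%.
M(KCl) = 74.548 g/mol, so wt% K = 39.098/74.548 × 100 = 52.45%.
9.82 − 52.45 = -42.63 pp.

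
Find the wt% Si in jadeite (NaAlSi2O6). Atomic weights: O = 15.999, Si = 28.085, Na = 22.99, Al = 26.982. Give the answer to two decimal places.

Formula mass = 1·22.99 + 1·26.982 + 2·28.085 + 6·15.999 = 202.136 g/mol, of which 56.170 g is Si.
So Si makes up 56.170/202.136 = 0.2779 of the mass, i.e. 27.79%.

27.79 wt%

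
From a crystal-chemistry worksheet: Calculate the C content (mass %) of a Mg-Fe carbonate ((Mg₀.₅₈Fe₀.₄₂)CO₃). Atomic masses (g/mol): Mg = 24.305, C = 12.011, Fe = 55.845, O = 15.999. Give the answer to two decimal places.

12.31 mass %

M((Mg₀.₅₈Fe₀.₄₂)CO₃) = 97.560 g/mol.
C contributes 1 × 12.011 = 12.011 g per mole.
12.011/97.560 = 0.1231 → 12.31%.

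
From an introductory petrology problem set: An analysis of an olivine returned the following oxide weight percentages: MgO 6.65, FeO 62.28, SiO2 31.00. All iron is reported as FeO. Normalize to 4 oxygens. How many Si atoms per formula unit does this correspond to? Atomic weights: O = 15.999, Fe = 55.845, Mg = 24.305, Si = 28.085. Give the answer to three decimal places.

1.000 Si apfu

MgO (M=40.304): mol = 0.16500; Mg = 0.16500, O = 0.16500.
FeO (M=71.844): mol = 0.86688; Fe = 0.86688, O = 0.86688.
SiO2 (M=60.083): mol = 0.51595; Si = 0.51595, O = 1.03190.
ΣO = 2.06378; factor = 4/ΣO = 1.93819.
Si apfu = 0.51595 × 1.93819 = 1.000.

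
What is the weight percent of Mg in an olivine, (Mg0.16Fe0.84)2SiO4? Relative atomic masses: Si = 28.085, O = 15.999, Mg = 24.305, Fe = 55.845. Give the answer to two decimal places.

Molar mass of (Mg0.16Fe0.84)2SiO4: 0.32×24.305 + 1.68×55.845 + 1×28.085 + 4×15.999 = 193.678 g/mol.
Mass of Mg per formula unit: 0.32 × 24.305 = 7.778 g.
Weight fraction Mg = 7.778 / 193.678 = 0.0402.

4.02 weight percent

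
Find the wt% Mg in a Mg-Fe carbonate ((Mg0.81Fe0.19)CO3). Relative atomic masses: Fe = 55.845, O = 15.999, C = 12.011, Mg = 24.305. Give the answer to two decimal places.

Formula mass = 0.81*24.305 + 0.19*55.845 + 1*12.011 + 3*15.999 = 90.306 g/mol, of which 19.687 g is Mg.
So Mg makes up 19.687/90.306 = 0.2180 of the mass, i.e. 21.80%.

21.80 wt%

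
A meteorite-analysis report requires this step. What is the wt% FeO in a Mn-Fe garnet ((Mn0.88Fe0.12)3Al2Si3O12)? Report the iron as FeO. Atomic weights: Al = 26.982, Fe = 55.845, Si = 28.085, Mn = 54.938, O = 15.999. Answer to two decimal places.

Formula mass = 495.348 g/mol.
0.36 Fe → 0.3600 mol FeO per formula unit; M(FeO) = 71.844, so FeO mass = 25.864 g.
25.864/495.348 × 100 = 5.22 wt%.

5.22 wt%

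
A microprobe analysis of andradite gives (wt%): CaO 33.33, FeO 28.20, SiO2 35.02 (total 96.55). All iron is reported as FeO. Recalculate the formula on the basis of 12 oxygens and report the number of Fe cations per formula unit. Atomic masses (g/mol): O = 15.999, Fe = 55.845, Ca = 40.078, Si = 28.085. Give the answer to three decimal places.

CaO: 33.33/56.077 = 0.59436 mol → 0.59436 mol Ca, 0.59436 mol O.
FeO: 28.20/71.844 = 0.39252 mol → 0.39252 mol Fe, 0.39252 mol O.
SiO2: 35.02/60.083 = 0.58286 mol → 0.58286 mol Si, 1.16572 mol O.
Total oxygen = 2.15260 mol. Normalization factor = 12/2.15260 = 5.57465.
Fe per 12 O = 0.39252 × 5.57465 = 2.188.

2.188 Fe apfu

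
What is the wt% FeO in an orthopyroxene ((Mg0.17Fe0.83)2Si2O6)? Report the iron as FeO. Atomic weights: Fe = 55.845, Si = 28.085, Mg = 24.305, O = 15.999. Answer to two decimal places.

Formula mass = 253.130 g/mol.
1.66 Fe → 1.6600 mol FeO per formula unit; M(FeO) = 71.844, so FeO mass = 119.261 g.
119.261/253.130 × 100 = 47.11 wt%.

47.11 wt%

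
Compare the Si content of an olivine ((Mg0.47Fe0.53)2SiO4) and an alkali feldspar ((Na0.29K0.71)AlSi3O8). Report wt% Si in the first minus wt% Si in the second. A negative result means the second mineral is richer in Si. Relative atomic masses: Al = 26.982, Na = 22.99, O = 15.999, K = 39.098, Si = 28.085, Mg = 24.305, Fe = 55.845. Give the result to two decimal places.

-14.66 percentage points

M((Mg0.47Fe0.53)2SiO4) = 174.123 g/mol, so wt% Si = 28.085/174.123 × 100 = 16.13%.
M((Na0.29K0.71)AlSi3O8) = 273.656 g/mol, so wt% Si = 84.255/273.656 × 100 = 30.79%.
16.13 − 30.79 = -14.66 pp.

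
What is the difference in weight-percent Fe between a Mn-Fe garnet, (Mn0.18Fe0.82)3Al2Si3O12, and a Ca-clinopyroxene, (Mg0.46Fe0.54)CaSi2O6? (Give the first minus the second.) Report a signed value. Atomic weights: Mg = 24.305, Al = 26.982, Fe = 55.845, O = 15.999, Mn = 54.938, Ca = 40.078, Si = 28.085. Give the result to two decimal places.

14.72 percentage points

M((Mn0.18Fe0.82)3Al2Si3O12) = 497.252 g/mol, so wt% Fe = 137.379/497.252 × 100 = 27.63%.
M((Mg0.46Fe0.54)CaSi2O6) = 233.579 g/mol, so wt% Fe = 30.156/233.579 × 100 = 12.91%.
27.63 − 12.91 = 14.72 pp.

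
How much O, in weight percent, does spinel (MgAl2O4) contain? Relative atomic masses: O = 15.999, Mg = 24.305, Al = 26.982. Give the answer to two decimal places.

Formula mass = 1*24.305 + 2*26.982 + 4*15.999 = 142.265 g/mol, of which 63.996 g is O.
So O makes up 63.996/142.265 = 0.4498 of the mass, i.e. 44.98%.

44.98 weight percent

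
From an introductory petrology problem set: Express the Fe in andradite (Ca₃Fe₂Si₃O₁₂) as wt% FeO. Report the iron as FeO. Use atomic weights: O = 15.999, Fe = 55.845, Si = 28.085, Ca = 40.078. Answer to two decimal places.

Molar mass of Ca₃Fe₂Si₃O₁₂ = 3×40.078 + 2×55.845 + 3×28.085 + 12×15.999 = 508.167 g/mol.
Each formula unit contains 2 Fe, equivalent to 2/1 = 2.0000 mol FeO.
M(FeO) = 1×55.845 + 1×15.999 = 71.844 g/mol.
Mass of FeO per formula unit = 2.0000 × 71.844 = 143.688 g.
FeO wt% = 143.688 / 508.167 × 100 = 28.28%.

28.28 wt%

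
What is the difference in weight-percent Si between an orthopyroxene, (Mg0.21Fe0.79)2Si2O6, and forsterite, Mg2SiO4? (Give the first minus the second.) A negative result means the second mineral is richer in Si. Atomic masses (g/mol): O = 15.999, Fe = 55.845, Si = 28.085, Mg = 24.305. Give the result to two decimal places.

2.45 percentage points

M((Mg0.21Fe0.79)2Si2O6) = 250.607 g/mol, so wt% Si = 56.170/250.607 × 100 = 22.41%.
M(Mg2SiO4) = 140.691 g/mol, so wt% Si = 28.085/140.691 × 100 = 19.96%.
22.41 − 19.96 = 2.45 pp.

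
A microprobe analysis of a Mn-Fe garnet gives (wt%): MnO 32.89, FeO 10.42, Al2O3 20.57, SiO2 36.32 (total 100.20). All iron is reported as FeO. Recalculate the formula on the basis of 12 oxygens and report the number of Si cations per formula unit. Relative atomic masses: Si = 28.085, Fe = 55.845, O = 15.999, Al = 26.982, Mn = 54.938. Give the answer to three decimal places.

MnO (M=70.937): mol = 0.46365; Mn = 0.46365, O = 0.46365.
FeO (M=71.844): mol = 0.14504; Fe = 0.14504, O = 0.14504.
Al2O3 (M=101.961): mol = 0.20174; Al = 0.40348, O = 0.60522.
SiO2 (M=60.083): mol = 0.60450; Si = 0.60450, O = 1.20900.
ΣO = 2.42291; factor = 12/ΣO = 4.95272.
Si apfu = 0.60450 × 4.95272 = 2.994.

2.994 Si apfu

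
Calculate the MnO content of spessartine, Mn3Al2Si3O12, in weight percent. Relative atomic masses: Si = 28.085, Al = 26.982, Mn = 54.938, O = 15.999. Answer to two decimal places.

M(Mn3Al2Si3O12) = 495.021 g/mol; M(MnO) = 70.937 g/mol.
Moles MnO per formula unit = 3 Mn ÷ 1 = 3.0000.
MnO fraction = (3.0000 × 70.937) / 495.021 = 212.811/495.021 = 0.4299.

42.99 wt%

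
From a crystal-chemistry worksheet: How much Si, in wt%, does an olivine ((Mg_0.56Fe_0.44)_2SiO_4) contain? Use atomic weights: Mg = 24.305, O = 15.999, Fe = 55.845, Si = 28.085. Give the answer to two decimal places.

Formula mass = 1.12·24.305 + 0.88·55.845 + 1·28.085 + 4·15.999 = 168.446 g/mol, of which 28.085 g is Si.
So Si makes up 28.085/168.446 = 0.1667 of the mass, i.e. 16.67%.

16.67 wt%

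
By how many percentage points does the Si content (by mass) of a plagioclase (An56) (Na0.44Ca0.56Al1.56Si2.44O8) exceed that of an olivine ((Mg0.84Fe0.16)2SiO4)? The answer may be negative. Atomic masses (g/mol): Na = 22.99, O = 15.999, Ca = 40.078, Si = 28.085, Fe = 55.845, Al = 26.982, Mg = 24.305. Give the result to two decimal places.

6.64 percentage points

Si in Na0.44Ca0.56Al1.56Si2.44O8: molar mass 271.171 g/mol; 2.44×28.085 = 68.527 g → 25.27 wt%.
Si in (Mg0.84Fe0.16)2SiO4: molar mass 150.784 g/mol; 1×28.085 = 28.085 g → 18.63 wt%.
Difference = 25.27 − 18.63 = 6.64 percentage points.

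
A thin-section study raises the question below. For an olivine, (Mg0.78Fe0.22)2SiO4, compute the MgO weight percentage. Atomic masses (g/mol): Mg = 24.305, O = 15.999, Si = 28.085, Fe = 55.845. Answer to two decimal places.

Molar mass of (Mg0.78Fe0.22)2SiO4 = 1.56×24.305 + 0.44×55.845 + 1×28.085 + 4×15.999 = 154.569 g/mol.
Each formula unit contains 1.56 Mg, equivalent to 1.56/1 = 1.5600 mol MgO.
M(MgO) = 1×24.305 + 1×15.999 = 40.304 g/mol.
Mass of MgO per formula unit = 1.5600 × 40.304 = 62.874 g.
MgO wt% = 62.874 / 154.569 × 100 = 40.68%.

40.68 wt%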